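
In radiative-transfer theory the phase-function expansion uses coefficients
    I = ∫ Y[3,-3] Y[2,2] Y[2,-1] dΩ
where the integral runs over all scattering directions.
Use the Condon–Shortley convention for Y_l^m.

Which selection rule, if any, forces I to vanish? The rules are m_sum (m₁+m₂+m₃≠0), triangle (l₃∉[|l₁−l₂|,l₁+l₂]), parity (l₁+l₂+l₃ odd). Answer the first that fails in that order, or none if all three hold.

azimuthal sum: -3 + 2 − 1 = -2  ✗
1 ≤ 2 ≤ 5 (triangle on l)
L = 3 + 2 + 2 = 7 (odd)

m_sum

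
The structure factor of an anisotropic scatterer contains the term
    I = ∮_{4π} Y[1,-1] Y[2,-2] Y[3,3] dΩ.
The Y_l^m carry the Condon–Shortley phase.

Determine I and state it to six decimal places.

-0.319865

m-sum 0 ✓  L=6 even ✓  1≤3≤3 ✓
Π(2lᵢ+1) = 3×5×7 = 105
triangle coeff Δ(1,2,3) = 1/105
Σ_t [0,0]: t=0:+1/4 = 1/4
(3j)²=3/35 [(1 2 3; 0 0 0)], sign=-1
Σ_t [0,0]: t=0:+1/48 = 1/48
(3j)²=1/7 [(1 2 3; -1 -2 3)], sign=+1
⇒ 4πI² = 9/7
I = (-1)√(9/7/(4π)) = -0.31986543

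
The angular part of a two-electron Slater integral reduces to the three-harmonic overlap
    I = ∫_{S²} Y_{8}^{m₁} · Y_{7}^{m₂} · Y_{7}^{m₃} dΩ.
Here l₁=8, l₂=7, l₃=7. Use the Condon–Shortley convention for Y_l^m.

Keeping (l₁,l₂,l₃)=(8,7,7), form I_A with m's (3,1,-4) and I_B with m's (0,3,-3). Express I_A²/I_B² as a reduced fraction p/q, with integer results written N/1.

l's match ⇒ only the (l;m) 3-j factors differ between A and B.
A: triangle coeff Δ(8,7,7) = 1/22086194130; Σ_t [2,5]: t=2:+1/746496000 t=3:−1/124416000 t=4:+1/139345920 t=5:−1/1045094400 = -1/2090188800; (3j)²=100/289731 [(8 7 7; 3 1 -4)], sign=+1
B: triangle coeff Δ(8,7,7) = 1/22086194130; Σ_t [4,8]: t=4:+1/238878720 t=5:−1/62208000 t=6:+1/99532800 t=7:−1/914457600 t=8:+1/78033715200 = -3421/1170505728000; (3j)²=96721/20281170 [(8 7 7; 0 3 -3)], sign=-1
I_A²/I_B² = (100/289731)/(96721/20281170) = 7000/96721

7000/96721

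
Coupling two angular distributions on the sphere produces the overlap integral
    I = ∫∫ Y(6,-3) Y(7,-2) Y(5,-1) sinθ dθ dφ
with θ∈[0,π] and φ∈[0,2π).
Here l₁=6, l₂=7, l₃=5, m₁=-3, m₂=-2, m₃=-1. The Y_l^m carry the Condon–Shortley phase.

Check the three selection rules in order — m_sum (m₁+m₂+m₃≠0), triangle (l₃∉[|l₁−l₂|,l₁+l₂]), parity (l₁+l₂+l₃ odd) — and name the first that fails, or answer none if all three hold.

m_sum

m₁+m₂+m₃ = -3 − 2 − 1 = -6  ✗
triangle: |6−7|=1 ≤ l₃=5 ≤ 6+7=13
parity: l₁+l₂+l₃ = 18 is even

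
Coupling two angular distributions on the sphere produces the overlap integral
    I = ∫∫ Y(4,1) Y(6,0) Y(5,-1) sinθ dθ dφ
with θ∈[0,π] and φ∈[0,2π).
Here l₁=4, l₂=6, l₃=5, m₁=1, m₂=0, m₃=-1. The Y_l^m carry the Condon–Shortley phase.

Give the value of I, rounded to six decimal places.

0.000000

L=15 odd ⇒ parity kills the (l;000) factor ⇒ I = 0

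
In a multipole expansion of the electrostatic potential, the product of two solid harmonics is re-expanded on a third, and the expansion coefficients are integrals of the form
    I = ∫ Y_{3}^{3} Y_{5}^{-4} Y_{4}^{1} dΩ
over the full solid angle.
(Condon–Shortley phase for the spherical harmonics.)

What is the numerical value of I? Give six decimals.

m-sum 0 ✓  L=12 even ✓  2≤4≤8 ✓
Π(2lᵢ+1) = 7×11×9 = 693
triangle coeff Δ(3,5,4) = 1/180180
Σ_t [1,3]: t=1:−1/576 t=2:+1/144 t=3:−1/576 = 1/288
(3j)²=20/1001 [(3 5 4; 0 0 0)], sign=+1
Σ_t [0,0]: t=0:+1/5760 = 1/5760
(3j)²=9/286 [(3 5 4; 3 -4 1)], sign=-1
⇒ 4πI² = 810/1859
I = (-1)√(810/1859/(4π)) = -0.18620781

-0.186208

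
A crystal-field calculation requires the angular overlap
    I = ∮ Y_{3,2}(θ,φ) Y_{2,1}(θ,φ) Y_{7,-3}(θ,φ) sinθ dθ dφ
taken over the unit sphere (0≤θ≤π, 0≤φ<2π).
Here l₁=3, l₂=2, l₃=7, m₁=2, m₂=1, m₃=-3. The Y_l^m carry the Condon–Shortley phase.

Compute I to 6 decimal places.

triangle: need 1≤l₃≤5, have 7; I=0

0.000000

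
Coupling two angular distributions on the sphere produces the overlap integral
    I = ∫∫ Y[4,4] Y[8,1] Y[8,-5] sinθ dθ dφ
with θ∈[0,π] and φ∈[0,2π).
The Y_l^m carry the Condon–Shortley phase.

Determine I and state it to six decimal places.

Checks pass: Σm=0; 20 even; l₃=8∈[4,12].
(2·4+1)(2·8+1)(2·8+1) = 2601
Δ: 4! 4! 12! / 21! → 1/185175900
sum: t=0:+1/557383680 t=1:−1/21772800 t=2:+1/8294400 t=3:−1/21772800 t=4:+1/557383680 = 1/30965760
3j²(4 8 8; 0 0 0) = Δ·Π!·Σ² = 36/4199  (sign +1)
sum: t=0:+1/1254113280 = 1/1254113280
3j²(4 8 8; 4 1 -5) = Δ·Π!·Σ² = 55/5814  (sign -1)
combine: 4πI² = 2601·36/4199·55/5814 = 990/4693
take √, sign -1: I = -0.12956491

-0.129565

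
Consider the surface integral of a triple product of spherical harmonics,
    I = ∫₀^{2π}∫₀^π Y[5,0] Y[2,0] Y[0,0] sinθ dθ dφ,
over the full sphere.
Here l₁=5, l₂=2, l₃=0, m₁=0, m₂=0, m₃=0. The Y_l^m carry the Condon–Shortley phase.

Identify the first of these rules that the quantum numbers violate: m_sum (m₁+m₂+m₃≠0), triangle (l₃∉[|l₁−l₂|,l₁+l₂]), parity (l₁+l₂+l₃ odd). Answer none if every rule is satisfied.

azimuthal sum: 0 + 0 + 0 = 0  ✓
3 ≤ 0 ≤ 7 (triangle on l)  ✗
L = 5 + 2 + 0 = 7 (odd)

triangle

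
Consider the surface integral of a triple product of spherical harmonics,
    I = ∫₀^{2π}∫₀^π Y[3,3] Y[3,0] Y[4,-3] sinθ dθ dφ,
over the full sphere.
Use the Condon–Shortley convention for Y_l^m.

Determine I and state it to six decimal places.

Checks pass: Σm=0; 10 even; l₃=4∈[0,6].
(2·3+1)(2·3+1)(2·4+1) = 441
Δ: 2! 4! 4! / 11! → 1/34650
sum: t=0:+1/72 t=1:−1/16 t=2:+1/72 = -5/144
3j²(3 3 4; 0 0 0) = Δ·Π!·Σ² = 2/77  (sign -1)
sum: t=0:+1/288 = 1/288
3j²(3 3 4; 3 0 -3) = Δ·Π!·Σ² = 1/22  (sign -1)
combine: 4πI² = 441·2/77·1/22 = 63/121
take √, sign +1: I = 0.20355073

0.203551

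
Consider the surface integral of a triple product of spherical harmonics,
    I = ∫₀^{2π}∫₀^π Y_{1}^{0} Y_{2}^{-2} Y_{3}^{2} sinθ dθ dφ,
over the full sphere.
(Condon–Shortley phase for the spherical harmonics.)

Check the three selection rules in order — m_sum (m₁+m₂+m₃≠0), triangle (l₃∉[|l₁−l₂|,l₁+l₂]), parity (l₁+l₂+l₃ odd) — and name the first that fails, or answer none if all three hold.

none

m₁+m₂+m₃ = 0 − 2 + 2 = 0  ✓
triangle: |1−2|=1 ≤ l₃=3 ≤ 1+2=3  ✓
parity: l₁+l₂+l₃ = 6 is even  ✓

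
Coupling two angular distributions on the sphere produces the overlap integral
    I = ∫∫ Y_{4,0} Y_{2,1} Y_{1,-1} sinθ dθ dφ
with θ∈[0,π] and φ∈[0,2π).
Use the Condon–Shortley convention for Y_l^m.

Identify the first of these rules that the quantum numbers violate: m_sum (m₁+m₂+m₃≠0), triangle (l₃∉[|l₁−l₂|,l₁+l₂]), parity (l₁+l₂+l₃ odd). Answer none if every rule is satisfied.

triangle

Σmᵢ = 0  ✓
l₃∈[|l₁−l₂|,l₁+l₂]=[2,6], have l₃=1  ✗
Σlᵢ = 7 ⇒ odd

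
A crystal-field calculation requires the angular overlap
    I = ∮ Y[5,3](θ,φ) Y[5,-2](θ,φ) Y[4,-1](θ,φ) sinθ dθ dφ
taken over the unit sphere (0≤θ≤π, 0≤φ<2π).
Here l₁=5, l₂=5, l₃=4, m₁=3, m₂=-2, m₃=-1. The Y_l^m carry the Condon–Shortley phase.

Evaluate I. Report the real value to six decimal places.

-0.118854

Rules hold: Σm=0, L=14 even, 0≤4≤10.
N = 11·11·9 = 1089
Δ = 6!·4!·4!/15! = 1/3153150
Racah Σ t=1..5: t=1:−1/69120 t=2:+1/1728 t=3:−1/576 t=4:+1/1728 t=5:−1/69120 = -7/11520
⇒ 3j(5 5 4; 0 0 0)² = 2/143, sgn -1
Racah Σ t=0..2: t=0:+1/17280 t=1:−1/2880 t=2:+1/6912 = -1/6912
⇒ 3j(5 5 4; 3 -2 -1)² = 5/429, sgn +1
4πI² = N·(3j₀)²·(3jₘ)² = 30/169
I = -1·√(0.177515/4π) = -0.11885360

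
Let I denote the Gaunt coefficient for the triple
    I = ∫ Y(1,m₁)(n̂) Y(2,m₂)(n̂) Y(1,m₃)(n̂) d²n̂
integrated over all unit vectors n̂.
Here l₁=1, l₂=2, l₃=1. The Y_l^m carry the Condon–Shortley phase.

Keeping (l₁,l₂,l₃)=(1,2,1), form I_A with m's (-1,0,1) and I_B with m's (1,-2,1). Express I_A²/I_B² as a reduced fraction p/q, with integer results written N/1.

1/6

Same 1,2,1: normalisation and zero-m 3j drop out of the ratio.
A: Δ: 2! 0! 2! / 5! → 1/30; sum: t=2:+1/4 = 1/4; 3j²(1 2 1; -1 0 1) = Δ·Π!·Σ² = 1/30  (sign +1)
B: Δ: 2! 0! 2! / 5! → 1/30; sum: t=0:+1/4 = 1/4; 3j²(1 2 1; 1 -2 1) = Δ·Π!·Σ² = 1/5  (sign +1)
I_A²/I_B² = (1/30)/(1/5) = 1/6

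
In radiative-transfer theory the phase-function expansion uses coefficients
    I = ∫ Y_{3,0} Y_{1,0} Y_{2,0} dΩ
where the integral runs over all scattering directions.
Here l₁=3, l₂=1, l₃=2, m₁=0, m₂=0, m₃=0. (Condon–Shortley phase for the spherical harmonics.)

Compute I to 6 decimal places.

0.247767

Checks pass: Σm=0; 6 even; l₃=2∈[2,4].
(2·3+1)(2·1+1)(2·2+1) = 105
Δ: 2! 4! 0! / 7! → 1/105
sum: t=1:−1/4 = -1/4
3j²(3 1 2; 0 0 0) = Δ·Π!·Σ² = 3/35  (sign -1)
(m-triple is (0,0,0) — same symbol as above.)
combine: 4πI² = 105·3/35·3/35 = 27/35
take √, sign +1: I = 0.24776670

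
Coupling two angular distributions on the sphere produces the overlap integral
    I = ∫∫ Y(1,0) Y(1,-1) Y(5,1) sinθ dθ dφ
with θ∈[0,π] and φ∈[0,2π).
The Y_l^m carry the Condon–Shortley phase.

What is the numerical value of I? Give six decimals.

0.000000

l₃=5 ∉ [0,2] — triangle fails ⇒ I = 0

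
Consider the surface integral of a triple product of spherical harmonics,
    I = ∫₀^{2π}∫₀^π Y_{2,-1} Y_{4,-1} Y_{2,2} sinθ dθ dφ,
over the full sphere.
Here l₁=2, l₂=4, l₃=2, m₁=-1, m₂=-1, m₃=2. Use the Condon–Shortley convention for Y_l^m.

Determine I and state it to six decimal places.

m-sum 0 ✓  L=8 even ✓  2≤2≤6 ✓
Π(2lᵢ+1) = 5×9×5 = 225
triangle coeff Δ(2,4,2) = 1/630
Σ_t [2,2]: t=2:+1/16 = 1/16
(3j)²=2/35 [(2 4 2; 0 0 0)], sign=+1
Σ_t [3,3]: t=3:−1/144 = -1/144
(3j)²=1/126 [(2 4 2; -1 -1 2)], sign=-1
⇒ 4πI² = 5/49
I = (-1)√(5/49/(4π)) = -0.09011188

-0.090112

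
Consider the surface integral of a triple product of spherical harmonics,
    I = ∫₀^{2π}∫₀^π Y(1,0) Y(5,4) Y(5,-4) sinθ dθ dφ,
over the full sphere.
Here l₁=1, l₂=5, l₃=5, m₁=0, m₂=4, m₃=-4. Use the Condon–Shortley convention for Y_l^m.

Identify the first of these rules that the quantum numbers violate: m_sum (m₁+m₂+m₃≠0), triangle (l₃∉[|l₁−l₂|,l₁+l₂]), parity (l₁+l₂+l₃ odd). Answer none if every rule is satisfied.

parity

Σmᵢ = 0  ✓
l₃∈[|l₁−l₂|,l₁+l₂]=[4,6], have l₃=5  ✓
Σlᵢ = 11 ⇒ odd  ✗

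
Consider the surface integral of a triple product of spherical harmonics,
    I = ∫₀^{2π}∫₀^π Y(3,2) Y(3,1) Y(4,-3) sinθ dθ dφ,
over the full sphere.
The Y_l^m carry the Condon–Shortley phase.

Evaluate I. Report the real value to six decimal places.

Checks pass: Σm=0; 10 even; l₃=4∈[0,6].
(2·3+1)(2·3+1)(2·4+1) = 441
Δ: 2! 4! 4! / 11! → 1/34650
sum: t=0:+1/72 t=1:−1/16 t=2:+1/72 = -5/144
3j²(3 3 4; 0 0 0) = Δ·Π!·Σ² = 2/77  (sign -1)
sum: t=0:+1/288 t=1:−1/144 = -1/288
3j²(3 3 4; 2 1 -3) = Δ·Π!·Σ² = 1/99  (sign +1)
combine: 4πI² = 441·2/77·1/99 = 14/121
take √, sign -1: I = -0.09595473

-0.095955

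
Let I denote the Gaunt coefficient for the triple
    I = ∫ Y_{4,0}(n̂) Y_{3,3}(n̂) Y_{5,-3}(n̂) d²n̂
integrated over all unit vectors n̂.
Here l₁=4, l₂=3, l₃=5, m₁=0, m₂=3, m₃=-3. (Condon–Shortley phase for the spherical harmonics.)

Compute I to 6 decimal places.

0.196280

Rules hold: Σm=0, L=12 even, 1≤5≤7.
N = 9·7·11 = 693
Δ = 2!·6!·4!/13! = 1/180180
Racah Σ t=0..2: t=0:+1/576 t=1:−1/144 t=2:+1/576 = -1/288
⇒ 3j(4 3 5; 0 0 0)² = 20/1001, sgn +1
Racah Σ t=2..2: t=2:+1/2304 = 1/2304
⇒ 3j(4 3 5; 0 3 -3)² = 5/143, sgn +1
4πI² = N·(3j₀)²·(3jₘ)² = 900/1859
I = +1·√(0.484131/4π) = 0.19628026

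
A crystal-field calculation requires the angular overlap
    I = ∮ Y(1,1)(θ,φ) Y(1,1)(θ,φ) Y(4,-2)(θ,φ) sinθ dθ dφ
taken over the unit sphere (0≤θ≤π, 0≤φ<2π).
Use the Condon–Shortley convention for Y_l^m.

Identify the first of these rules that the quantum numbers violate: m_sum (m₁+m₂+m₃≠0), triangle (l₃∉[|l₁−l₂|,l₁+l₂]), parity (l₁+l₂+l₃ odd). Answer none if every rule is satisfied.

triangle

Σmᵢ = 0  ✓
l₃∈[|l₁−l₂|,l₁+l₂]=[0,2], have l₃=4  ✗
Σlᵢ = 6 ⇒ even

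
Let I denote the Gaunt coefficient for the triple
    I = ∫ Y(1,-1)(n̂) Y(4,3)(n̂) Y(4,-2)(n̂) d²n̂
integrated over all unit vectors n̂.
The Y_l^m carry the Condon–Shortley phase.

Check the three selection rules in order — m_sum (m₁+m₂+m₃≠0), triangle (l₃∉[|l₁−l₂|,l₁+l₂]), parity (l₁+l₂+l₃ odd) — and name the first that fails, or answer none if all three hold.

parity

m₁+m₂+m₃ = -1 + 3 − 2 = 0  ✓
triangle: |1−4|=3 ≤ l₃=4 ≤ 1+4=5  ✓
parity: l₁+l₂+l₃ = 9 is odd  ✗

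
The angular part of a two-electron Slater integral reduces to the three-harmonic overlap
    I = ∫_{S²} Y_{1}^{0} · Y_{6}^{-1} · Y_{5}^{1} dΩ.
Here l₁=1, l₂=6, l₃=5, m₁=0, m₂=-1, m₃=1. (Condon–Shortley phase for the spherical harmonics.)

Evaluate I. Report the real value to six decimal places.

-0.241725

Checks pass: Σm=0; 12 even; l₃=5∈[5,7].
(2·1+1)(2·6+1)(2·5+1) = 429
Δ: 2! 0! 10! / 13! → 1/858
sum: t=1:−1/14400 = -1/14400
3j²(1 6 5; 0 0 0) = Δ·Π!·Σ² = 6/143  (sign +1)
sum: t=1:−1/17280 = -1/17280
3j²(1 6 5; 0 -1 1) = Δ·Π!·Σ² = 35/858  (sign -1)
combine: 4πI² = 429·6/143·35/858 = 105/143
take √, sign -1: I = -0.24172507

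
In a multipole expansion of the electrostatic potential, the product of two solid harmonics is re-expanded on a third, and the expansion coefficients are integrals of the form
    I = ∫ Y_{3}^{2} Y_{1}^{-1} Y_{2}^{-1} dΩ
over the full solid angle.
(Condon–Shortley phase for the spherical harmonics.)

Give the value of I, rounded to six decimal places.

0.261169

m-sum 0 ✓  L=6 even ✓  2≤2≤4 ✓
Π(2lᵢ+1) = 7×3×5 = 105
triangle coeff Δ(3,1,2) = 1/105
Σ_t [1,1]: t=1:−1/4 = -1/4
(3j)²=3/35 [(3 1 2; 0 0 0)], sign=-1
Σ_t [0,0]: t=0:+1/12 = 1/12
(3j)²=2/21 [(3 1 2; 2 -1 -1)], sign=-1
⇒ 4πI² = 6/7
I = (+1)√(6/7/(4π)) = 0.26116903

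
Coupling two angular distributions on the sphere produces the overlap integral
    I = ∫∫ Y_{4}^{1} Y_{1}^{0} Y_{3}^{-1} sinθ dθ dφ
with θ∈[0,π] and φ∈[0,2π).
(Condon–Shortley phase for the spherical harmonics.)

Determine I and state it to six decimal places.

-0.238414

Checks pass: Σm=0; 8 even; l₃=3∈[3,5].
(2·4+1)(2·1+1)(2·3+1) = 189
Δ: 2! 6! 0! / 9! → 1/252
sum: t=1:−1/36 = -1/36
3j²(4 1 3; 0 0 0) = Δ·Π!·Σ² = 4/63  (sign +1)
sum: t=1:−1/48 = -1/48
3j²(4 1 3; 1 0 -1) = Δ·Π!·Σ² = 5/84  (sign -1)
combine: 4πI² = 189·4/63·5/84 = 5/7
take √, sign -1: I = -0.23841361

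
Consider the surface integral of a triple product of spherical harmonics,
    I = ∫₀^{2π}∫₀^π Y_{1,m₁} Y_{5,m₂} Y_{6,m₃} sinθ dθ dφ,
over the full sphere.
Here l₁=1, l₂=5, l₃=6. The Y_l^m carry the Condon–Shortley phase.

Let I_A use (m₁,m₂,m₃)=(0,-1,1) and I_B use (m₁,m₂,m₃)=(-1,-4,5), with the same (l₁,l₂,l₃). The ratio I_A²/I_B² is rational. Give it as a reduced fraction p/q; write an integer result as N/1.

Same 1,5,6: normalisation and zero-m 3j drop out of the ratio.
A: Δ: 0! 2! 10! / 13! → 1/858; sum: t=0:+1/17280 = 1/17280; 3j²(1 5 6; 0 -1 1) = Δ·Π!·Σ² = 35/858  (sign -1)
B: Δ: 0! 2! 10! / 13! → 1/858; sum: t=0:+1/725760 = 1/725760; 3j²(1 5 6; -1 -4 5) = Δ·Π!·Σ² = 5/78  (sign -1)
I_A²/I_B² = (35/858)/(5/78) = 7/11

7/11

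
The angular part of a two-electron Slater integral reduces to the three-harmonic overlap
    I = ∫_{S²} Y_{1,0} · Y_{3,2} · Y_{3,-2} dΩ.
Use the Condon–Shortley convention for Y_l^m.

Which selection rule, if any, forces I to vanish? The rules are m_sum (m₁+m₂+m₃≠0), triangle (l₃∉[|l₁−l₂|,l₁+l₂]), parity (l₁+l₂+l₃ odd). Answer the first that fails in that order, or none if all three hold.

parity

m₁+m₂+m₃ = 0 + 2 − 2 = 0  ✓
triangle: |1−3|=2 ≤ l₃=3 ≤ 1+3=4  ✓
parity: l₁+l₂+l₃ = 7 is odd  ✗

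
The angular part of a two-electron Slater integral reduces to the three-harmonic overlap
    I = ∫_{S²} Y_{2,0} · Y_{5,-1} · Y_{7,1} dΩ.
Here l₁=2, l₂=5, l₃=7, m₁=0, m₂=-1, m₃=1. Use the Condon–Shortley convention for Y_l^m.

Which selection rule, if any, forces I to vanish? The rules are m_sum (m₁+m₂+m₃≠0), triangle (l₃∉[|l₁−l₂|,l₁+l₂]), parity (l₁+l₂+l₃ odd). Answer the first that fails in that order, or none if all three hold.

none

Σmᵢ = 0  ✓
l₃∈[|l₁−l₂|,l₁+l₂]=[3,7], have l₃=7  ✓
Σlᵢ = 14 ⇒ even  ✓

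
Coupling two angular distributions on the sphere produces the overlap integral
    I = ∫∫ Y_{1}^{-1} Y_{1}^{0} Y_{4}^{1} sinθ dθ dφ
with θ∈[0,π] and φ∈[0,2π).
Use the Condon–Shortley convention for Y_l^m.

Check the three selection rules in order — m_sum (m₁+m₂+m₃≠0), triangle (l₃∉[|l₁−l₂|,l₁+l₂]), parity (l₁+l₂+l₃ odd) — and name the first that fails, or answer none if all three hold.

Σmᵢ = 0  ✓
l₃∈[|l₁−l₂|,l₁+l₂]=[0,2], have l₃=4  ✗
Σlᵢ = 6 ⇒ even

triangle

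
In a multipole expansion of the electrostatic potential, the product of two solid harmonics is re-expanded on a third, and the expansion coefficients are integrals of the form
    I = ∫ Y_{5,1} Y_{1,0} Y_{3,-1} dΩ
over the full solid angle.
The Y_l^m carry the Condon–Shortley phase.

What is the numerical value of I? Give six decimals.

l₃=3 ∉ [4,6] — triangle fails ⇒ I = 0

0.000000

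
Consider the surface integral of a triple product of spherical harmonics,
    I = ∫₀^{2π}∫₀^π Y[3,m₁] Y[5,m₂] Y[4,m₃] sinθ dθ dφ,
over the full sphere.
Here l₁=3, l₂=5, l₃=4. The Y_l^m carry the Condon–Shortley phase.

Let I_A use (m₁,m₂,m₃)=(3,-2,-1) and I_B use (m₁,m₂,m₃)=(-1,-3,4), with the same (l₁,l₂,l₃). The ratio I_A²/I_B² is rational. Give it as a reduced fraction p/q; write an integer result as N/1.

125/112

Same 3,5,4: normalisation and zero-m 3j drop out of the ratio.
A: Δ: 4! 2! 6! / 13! → 1/180180; sum: t=0:+1/1728 = 1/1728; 3j²(3 5 4; 3 -2 -1) = Δ·Π!·Σ² = 25/858  (sign -1)
B: Δ: 4! 2! 6! / 13! → 1/180180; sum: t=2:+1/5760 = 1/5760; 3j²(3 5 4; -1 -3 4) = Δ·Π!·Σ² = 56/2145  (sign +1)
I_A²/I_B² = (25/858)/(56/2145) = 125/112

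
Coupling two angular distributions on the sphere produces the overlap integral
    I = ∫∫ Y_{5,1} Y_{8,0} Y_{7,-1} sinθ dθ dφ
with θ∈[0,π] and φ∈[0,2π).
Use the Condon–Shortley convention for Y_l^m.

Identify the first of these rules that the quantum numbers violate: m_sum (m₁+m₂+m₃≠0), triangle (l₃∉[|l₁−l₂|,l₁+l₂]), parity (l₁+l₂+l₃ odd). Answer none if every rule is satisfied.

none

m₁+m₂+m₃ = 1 + 0 − 1 = 0  ✓
triangle: |5−8|=3 ≤ l₃=7 ≤ 5+8=13  ✓
parity: l₁+l₂+l₃ = 20 is even  ✓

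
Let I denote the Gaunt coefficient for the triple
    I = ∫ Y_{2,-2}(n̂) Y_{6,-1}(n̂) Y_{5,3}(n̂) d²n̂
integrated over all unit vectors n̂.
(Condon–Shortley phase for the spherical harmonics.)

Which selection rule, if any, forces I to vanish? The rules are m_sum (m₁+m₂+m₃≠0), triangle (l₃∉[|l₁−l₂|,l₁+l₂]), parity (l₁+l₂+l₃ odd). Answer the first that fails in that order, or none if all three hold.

parity

Σmᵢ = 0  ✓
l₃∈[|l₁−l₂|,l₁+l₂]=[4,8], have l₃=5  ✓
Σlᵢ = 13 ⇒ odd  ✗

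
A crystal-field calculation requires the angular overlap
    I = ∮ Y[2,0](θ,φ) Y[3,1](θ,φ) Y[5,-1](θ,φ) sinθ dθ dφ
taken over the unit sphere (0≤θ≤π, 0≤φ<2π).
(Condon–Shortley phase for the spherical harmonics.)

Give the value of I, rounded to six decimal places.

-0.227318

Rules hold: Σm=0, L=10 even, 1≤5≤5.
N = 5·7·11 = 385
Δ = 0!·4!·6!/11! = 1/2310
Racah Σ t=0..0: t=0:+1/144 = 1/144
⇒ 3j(2 3 5; 0 0 0)² = 10/231, sgn -1
Racah Σ t=0..0: t=0:+1/192 = 1/192
⇒ 3j(2 3 5; 0 1 -1)² = 3/77, sgn +1
4πI² = N·(3j₀)²·(3jₘ)² = 50/77
I = -1·√(0.649351/4π) = -0.22731846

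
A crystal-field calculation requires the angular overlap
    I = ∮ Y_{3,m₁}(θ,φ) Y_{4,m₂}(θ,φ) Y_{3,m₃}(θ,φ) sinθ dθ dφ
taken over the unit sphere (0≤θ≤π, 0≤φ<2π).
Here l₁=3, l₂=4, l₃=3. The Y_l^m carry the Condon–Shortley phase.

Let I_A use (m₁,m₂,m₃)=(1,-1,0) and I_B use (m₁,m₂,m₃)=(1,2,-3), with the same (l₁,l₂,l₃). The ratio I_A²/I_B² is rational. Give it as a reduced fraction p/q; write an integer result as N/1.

5/18

l's match ⇒ only the (l;m) 3-j factors differ between A and B.
A: triangle coeff Δ(3,4,3) = 1/34650; Σ_t [0,2]: t=0:+1/288 t=1:−1/24 t=2:+1/48 = -5/288; (3j)²=5/462 [(3 4 3; 1 -1 0)], sign=+1
B: triangle coeff Δ(3,4,3) = 1/34650; Σ_t [2,2]: t=2:+1/192 = 1/192; (3j)²=3/77 [(3 4 3; 1 2 -3)], sign=+1
I_A²/I_B² = (5/462)/(3/77) = 5/18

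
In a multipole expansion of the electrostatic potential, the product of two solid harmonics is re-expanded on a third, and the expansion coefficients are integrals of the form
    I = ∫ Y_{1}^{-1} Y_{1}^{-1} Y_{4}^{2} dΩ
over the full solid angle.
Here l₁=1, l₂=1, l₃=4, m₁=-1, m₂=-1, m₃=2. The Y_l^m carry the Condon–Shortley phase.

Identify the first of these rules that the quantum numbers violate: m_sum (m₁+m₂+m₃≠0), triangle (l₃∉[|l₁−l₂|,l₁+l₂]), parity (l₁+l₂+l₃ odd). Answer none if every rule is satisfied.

triangle

Σmᵢ = 0  ✓
l₃∈[|l₁−l₂|,l₁+l₂]=[0,2], have l₃=4  ✗
Σlᵢ = 6 ⇒ even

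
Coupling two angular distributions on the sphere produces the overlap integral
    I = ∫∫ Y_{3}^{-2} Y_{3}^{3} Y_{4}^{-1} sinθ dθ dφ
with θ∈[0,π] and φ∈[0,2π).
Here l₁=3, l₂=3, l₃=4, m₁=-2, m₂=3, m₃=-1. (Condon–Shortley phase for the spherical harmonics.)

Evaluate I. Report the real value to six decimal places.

Checks pass: Σm=0; 10 even; l₃=4∈[0,6].
(2·3+1)(2·3+1)(2·4+1) = 441
Δ: 2! 4! 4! / 11! → 1/34650
sum: t=0:+1/72 t=1:−1/16 t=2:+1/72 = -5/144
3j²(3 3 4; 0 0 0) = Δ·Π!·Σ² = 2/77  (sign -1)
sum: t=2:+1/288 = 1/288
3j²(3 3 4; -2 3 -1) = Δ·Π!·Σ² = 5/231  (sign -1)
combine: 4πI² = 441·2/77·5/231 = 30/121
take √, sign +1: I = 0.14046335

0.140463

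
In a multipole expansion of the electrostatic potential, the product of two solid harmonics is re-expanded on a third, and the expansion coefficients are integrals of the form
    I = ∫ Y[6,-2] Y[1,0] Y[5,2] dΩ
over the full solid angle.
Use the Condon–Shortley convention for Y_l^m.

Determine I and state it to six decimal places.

0.231133

Rules hold: Σm=0, L=12 even, 5≤5≤7.
N = 13·3·11 = 429
Δ = 2!·10!·0!/13! = 1/858
Racah Σ t=1..1: t=1:−1/14400 = -1/14400
⇒ 3j(6 1 5; 0 0 0)² = 6/143, sgn +1
Racah Σ t=1..1: t=1:−1/30240 = -1/30240
⇒ 3j(6 1 5; -2 0 2)² = 16/429, sgn +1
4πI² = N·(3j₀)²·(3jₘ)² = 96/143
I = +1·√(0.671329/4π) = 0.23113338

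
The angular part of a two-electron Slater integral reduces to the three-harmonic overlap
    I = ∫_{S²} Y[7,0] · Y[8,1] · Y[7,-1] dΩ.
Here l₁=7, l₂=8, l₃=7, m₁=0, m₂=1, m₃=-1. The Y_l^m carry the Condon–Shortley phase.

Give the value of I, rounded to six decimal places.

Rules hold: Σm=0, L=22 even, 1≤7≤15.
N = 15·17·15 = 3825
Δ = 8!·6!·8!/23! = 1/22086194130
Racah Σ t=1..7: t=1:−1/18289152000 t=2:+1/248832000 t=3:−1/24883200 t=4:+1/11943936 t=5:−1/24883200 t=6:+1/248832000 t=7:−1/18289152000 = 11/975421440
⇒ 3j(7 8 7; 0 0 0)² = 1750/289731, sgn -1
Racah Σ t=1..7: t=1:−1/146313216000 t=2:+1/870912000 t=3:−1/49766400 t=4:+1/14929920 t=5:−1/19906560 t=6:+1/124416000 t=7:−1/5225472000 = 11/1950842880
⇒ 3j(7 8 7; 0 1 -1)² = 375/193154, sgn +1
4πI² = N·(3j₀)²·(3jₘ)² = 24609375/548653937
I = -1·√(0.0448541/4π) = -0.05974425

-0.059744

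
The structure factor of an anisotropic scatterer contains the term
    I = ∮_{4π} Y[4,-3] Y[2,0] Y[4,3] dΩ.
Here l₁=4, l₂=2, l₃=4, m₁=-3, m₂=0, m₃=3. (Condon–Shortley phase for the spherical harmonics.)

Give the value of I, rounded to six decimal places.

Checks pass: Σm=0; 10 even; l₃=4∈[2,6].
(2·4+1)(2·2+1)(2·4+1) = 405
Δ: 2! 6! 2! / 11! → 1/13860
sum: t=0:+1/192 t=1:−1/36 t=2:+1/192 = -5/288
3j²(4 2 4; 0 0 0) = Δ·Π!·Σ² = 20/693  (sign -1)
sum: t=1:−1/720 t=2:+1/480 = 1/1440
3j²(4 2 4; -3 0 3) = Δ·Π!·Σ² = 7/1980  (sign -1)
combine: 4πI² = 405·20/693·7/1980 = 5/121
take √, sign +1: I = 0.05734392

0.057344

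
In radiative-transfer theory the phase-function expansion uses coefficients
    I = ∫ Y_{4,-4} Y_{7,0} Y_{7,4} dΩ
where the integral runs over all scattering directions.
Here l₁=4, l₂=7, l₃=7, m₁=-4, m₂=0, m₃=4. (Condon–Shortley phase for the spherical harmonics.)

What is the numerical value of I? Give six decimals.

0.148272

Rules hold: Σm=0, L=18 even, 3≤7≤11.
N = 9·15·15 = 2025
Δ = 4!·4!·10!/19! = 1/58198140
Racah Σ t=0..4: t=0:+1/17418240 t=1:−1/622080 t=2:+1/230400 t=3:−1/622080 t=4:+1/17418240 = 1/806400
⇒ 3j(4 7 7; 0 0 0)² = 2268/230945, sgn -1
Racah Σ t=4..4: t=4:+1/17418240 = 1/17418240
⇒ 3j(4 7 7; -4 0 4)² = 175/12597, sgn -1
4πI² = N·(3j₀)²·(3jₘ)² = 53581500/193947611
I = +1·√(0.276268/4π) = 0.14827239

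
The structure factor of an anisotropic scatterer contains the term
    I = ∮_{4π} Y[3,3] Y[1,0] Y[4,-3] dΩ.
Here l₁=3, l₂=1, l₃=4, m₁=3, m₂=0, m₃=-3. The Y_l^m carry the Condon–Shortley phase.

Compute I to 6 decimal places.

-0.162868

Rules hold: Σm=0, L=8 even, 2≤4≤4.
N = 7·3·9 = 189
Δ = 0!·6!·2!/9! = 1/252
Racah Σ t=0..0: t=0:+1/36 = 1/36
⇒ 3j(3 1 4; 0 0 0)² = 4/63, sgn +1
Racah Σ t=0..0: t=0:+1/720 = 1/720
⇒ 3j(3 1 4; 3 0 -3)² = 1/36, sgn -1
4πI² = N·(3j₀)²·(3jₘ)² = 1/3
I = -1·√(0.333333/4π) = -0.16286750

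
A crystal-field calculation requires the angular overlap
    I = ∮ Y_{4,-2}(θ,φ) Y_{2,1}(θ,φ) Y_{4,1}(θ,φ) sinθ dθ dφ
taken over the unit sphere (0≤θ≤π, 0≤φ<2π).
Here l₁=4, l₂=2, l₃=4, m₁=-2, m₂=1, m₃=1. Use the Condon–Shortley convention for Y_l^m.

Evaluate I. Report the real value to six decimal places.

0.127700

m-sum 0 ✓  L=10 even ✓  2≤4≤6 ✓
Π(2lᵢ+1) = 9×5×9 = 405
triangle coeff Δ(4,2,4) = 1/13860
Σ_t [0,2]: t=0:+1/192 t=1:−1/36 t=2:+1/192 = -5/288
(3j)²=20/693 [(4 2 4; 0 0 0)], sign=-1
Σ_t [1,2]: t=1:−1/240 t=2:+1/96 = 1/160
(3j)²=27/1540 [(4 2 4; -2 1 1)], sign=-1
⇒ 4πI² = 1215/5929
I = (+1)√(1215/5929/(4π)) = 0.12770047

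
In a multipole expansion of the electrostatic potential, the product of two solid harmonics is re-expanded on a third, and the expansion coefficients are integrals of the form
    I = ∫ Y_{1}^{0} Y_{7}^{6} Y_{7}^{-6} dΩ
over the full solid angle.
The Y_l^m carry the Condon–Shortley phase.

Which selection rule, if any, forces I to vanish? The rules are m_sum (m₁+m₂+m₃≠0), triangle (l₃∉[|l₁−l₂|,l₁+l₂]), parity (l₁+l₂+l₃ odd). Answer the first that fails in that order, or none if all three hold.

parity

m₁+m₂+m₃ = 0 + 6 − 6 = 0  ✓
triangle: |1−7|=6 ≤ l₃=7 ≤ 1+7=8  ✓
parity: l₁+l₂+l₃ = 15 is odd  ✗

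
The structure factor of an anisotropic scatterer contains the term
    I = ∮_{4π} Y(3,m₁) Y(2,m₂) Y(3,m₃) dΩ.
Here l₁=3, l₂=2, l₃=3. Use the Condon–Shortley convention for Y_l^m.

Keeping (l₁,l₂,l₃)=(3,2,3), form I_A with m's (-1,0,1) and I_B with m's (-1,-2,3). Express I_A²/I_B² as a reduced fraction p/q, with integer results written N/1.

9/10

l's match ⇒ only the (l;m) 3-j factors differ between A and B.
A: triangle coeff Δ(3,2,3) = 1/3780; Σ_t [0,2]: t=0:+1/96 t=1:−1/6 t=2:+1/16 = -3/32; (3j)²=3/140 [(3 2 3; -1 0 1)], sign=-1
B: triangle coeff Δ(3,2,3) = 1/3780; Σ_t [0,0]: t=0:+1/96 = 1/96; (3j)²=1/42 [(3 2 3; -1 -2 3)], sign=+1
I_A²/I_B² = (3/140)/(1/42) = 9/10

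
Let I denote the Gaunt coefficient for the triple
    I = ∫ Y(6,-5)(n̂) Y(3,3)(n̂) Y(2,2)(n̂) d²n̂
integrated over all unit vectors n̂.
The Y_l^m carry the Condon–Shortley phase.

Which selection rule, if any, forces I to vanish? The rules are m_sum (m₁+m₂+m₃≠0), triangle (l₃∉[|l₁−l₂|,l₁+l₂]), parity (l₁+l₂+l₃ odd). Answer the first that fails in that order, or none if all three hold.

azimuthal sum: -5 + 3 + 2 = 0  ✓
3 ≤ 2 ≤ 9 (triangle on l)  ✗
L = 6 + 3 + 2 = 11 (odd)

triangle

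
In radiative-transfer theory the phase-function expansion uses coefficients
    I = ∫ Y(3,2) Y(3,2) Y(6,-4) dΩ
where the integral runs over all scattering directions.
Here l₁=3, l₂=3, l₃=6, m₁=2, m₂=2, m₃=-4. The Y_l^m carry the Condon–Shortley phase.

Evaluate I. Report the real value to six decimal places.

Rules hold: Σm=0, L=12 even, 0≤6≤6.
N = 7·7·13 = 637
Δ = 0!·6!·6!/13! = 1/12012
Racah Σ t=0..0: t=0:+1/1296 = 1/1296
⇒ 3j(3 3 6; 0 0 0)² = 100/3003, sgn +1
Racah Σ t=0..0: t=0:+1/14400 = 1/14400
⇒ 3j(3 3 6; 2 2 -4)² = 6/143, sgn +1
4πI² = N·(3j₀)²·(3jₘ)² = 1400/1573
I = +1·√(0.890019/4π) = 0.26613055

0.266131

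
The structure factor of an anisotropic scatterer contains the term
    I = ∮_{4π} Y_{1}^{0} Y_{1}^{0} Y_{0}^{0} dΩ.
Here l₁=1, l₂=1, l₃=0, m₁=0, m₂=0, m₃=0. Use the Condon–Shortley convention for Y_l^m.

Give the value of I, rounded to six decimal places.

0.282095

m-sum 0 ✓  L=2 even ✓  0≤0≤2 ✓
Π(2lᵢ+1) = 3×3×1 = 9
triangle coeff Δ(1,1,0) = 1/3
Σ_t [1,1]: t=1:−1/1 = -1/1
(3j)²=1/3 [(1 1 0; 0 0 0)], sign=-1
(m-triple is (0,0,0) — same symbol as above.)
⇒ 4πI² = 1/1
I = (+1)√(1/1/(4π)) = 0.28209479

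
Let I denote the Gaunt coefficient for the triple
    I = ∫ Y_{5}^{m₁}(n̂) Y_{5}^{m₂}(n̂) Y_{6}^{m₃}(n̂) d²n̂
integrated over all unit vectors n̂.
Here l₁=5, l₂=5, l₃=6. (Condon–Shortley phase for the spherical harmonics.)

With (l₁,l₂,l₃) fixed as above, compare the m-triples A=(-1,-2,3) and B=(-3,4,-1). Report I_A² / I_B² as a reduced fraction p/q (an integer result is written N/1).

l's match ⇒ only the (l;m) 3-j factors differ between A and B.
A: triangle coeff Δ(5,5,6) = 1/28588560; Σ_t [0,3]: t=0:+1/622080 t=1:−1/34560 t=2:+1/23040 t=3:−1/155520 = 1/103680; (3j)²=9/2431 [(5 5 6; -1 -2 3)], sign=-1
B: triangle coeff Δ(5,5,6) = 1/28588560; Σ_t [3,4]: t=3:−1/518400 t=4:+1/138240 = 11/2073600; (3j)²=77/4420 [(5 5 6; -3 4 -1)], sign=-1
I_A²/I_B² = (9/2431)/(77/4420) = 180/847

180/847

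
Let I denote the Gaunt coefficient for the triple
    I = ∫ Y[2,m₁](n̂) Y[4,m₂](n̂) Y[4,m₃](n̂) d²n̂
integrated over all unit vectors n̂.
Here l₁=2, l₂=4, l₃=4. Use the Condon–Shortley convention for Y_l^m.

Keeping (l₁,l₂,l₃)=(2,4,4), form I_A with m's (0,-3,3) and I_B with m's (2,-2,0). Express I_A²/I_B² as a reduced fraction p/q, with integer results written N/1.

49/540

l's match ⇒ only the (l;m) 3-j factors differ between A and B.
A: triangle coeff Δ(2,4,4) = 1/13860; Σ_t [0,1]: t=0:+1/480 t=1:−1/720 = 1/1440; (3j)²=7/1980 [(2 4 4; 0 -3 3)], sign=-1
B: triangle coeff Δ(2,4,4) = 1/13860; Σ_t [0,0]: t=0:+1/192 = 1/192; (3j)²=3/77 [(2 4 4; 2 -2 0)], sign=+1
I_A²/I_B² = (7/1980)/(3/77) = 49/540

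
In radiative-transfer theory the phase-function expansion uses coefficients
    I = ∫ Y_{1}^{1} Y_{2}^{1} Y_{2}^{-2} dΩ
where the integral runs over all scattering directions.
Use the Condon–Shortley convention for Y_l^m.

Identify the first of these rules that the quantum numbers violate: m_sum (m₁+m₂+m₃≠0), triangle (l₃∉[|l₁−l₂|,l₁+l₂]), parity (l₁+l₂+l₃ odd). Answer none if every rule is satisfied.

parity

m₁+m₂+m₃ = 1 + 1 − 2 = 0  ✓
triangle: |1−2|=1 ≤ l₃=2 ≤ 1+2=3  ✓
parity: l₁+l₂+l₃ = 5 is odd  ✗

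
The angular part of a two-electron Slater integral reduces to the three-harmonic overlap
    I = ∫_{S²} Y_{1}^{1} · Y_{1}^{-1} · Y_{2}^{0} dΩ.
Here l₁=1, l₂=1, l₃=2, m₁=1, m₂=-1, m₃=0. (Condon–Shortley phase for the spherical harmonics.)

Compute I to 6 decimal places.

Rules hold: Σm=0, L=4 even, 0≤2≤2.
N = 3·3·5 = 45
Δ = 0!·2!·2!/5! = 1/30
Racah Σ t=0..0: t=0:+1/1 = 1/1
⇒ 3j(1 1 2; 0 0 0)² = 2/15, sgn +1
Racah Σ t=0..0: t=0:+1/4 = 1/4
⇒ 3j(1 1 2; 1 -1 0)² = 1/30, sgn +1
4πI² = N·(3j₀)²·(3jₘ)² = 1/5
I = +1·√(0.2/4π) = 0.12615663

0.126157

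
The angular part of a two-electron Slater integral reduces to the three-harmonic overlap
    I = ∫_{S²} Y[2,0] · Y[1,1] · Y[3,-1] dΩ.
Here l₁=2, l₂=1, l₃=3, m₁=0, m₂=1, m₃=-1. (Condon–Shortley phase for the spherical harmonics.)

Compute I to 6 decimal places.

Rules hold: Σm=0, L=6 even, 1≤3≤3.
N = 5·3·7 = 105
Δ = 0!·4!·2!/7! = 1/105
Racah Σ t=0..0: t=0:+1/4 = 1/4
⇒ 3j(2 1 3; 0 0 0)² = 3/35, sgn -1
Racah Σ t=0..0: t=0:+1/8 = 1/8
⇒ 3j(2 1 3; 0 1 -1)² = 2/35, sgn +1
4πI² = N·(3j₀)²·(3jₘ)² = 18/35
I = -1·√(0.514286/4π) = -0.20230066

-0.202301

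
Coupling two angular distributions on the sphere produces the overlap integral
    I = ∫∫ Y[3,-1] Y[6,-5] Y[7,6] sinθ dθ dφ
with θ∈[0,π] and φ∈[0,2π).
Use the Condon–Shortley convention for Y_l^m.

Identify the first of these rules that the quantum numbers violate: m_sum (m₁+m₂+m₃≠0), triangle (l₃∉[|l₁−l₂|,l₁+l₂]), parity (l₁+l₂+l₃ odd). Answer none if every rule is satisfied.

none

m₁+m₂+m₃ = -1 − 5 + 6 = 0  ✓
triangle: |3−6|=3 ≤ l₃=7 ≤ 3+6=9  ✓
parity: l₁+l₂+l₃ = 16 is even  ✓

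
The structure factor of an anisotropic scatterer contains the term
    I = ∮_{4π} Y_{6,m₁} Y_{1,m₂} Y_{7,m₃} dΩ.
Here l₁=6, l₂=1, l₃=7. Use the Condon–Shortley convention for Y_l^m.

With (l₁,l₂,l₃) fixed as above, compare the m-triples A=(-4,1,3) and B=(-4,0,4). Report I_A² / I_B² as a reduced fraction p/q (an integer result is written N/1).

2/11

Same 6,1,7: normalisation and zero-m 3j drop out of the ratio.
A: Δ: 0! 12! 2! / 15! → 1/1365; sum: t=0:+1/14515200 = 1/14515200; 3j²(6 1 7; -4 1 3) = Δ·Π!·Σ² = 2/455  (sign +1)
B: Δ: 0! 12! 2! / 15! → 1/1365; sum: t=0:+1/7257600 = 1/7257600; 3j²(6 1 7; -4 0 4) = Δ·Π!·Σ² = 11/455  (sign -1)
I_A²/I_B² = (2/455)/(11/455) = 2/11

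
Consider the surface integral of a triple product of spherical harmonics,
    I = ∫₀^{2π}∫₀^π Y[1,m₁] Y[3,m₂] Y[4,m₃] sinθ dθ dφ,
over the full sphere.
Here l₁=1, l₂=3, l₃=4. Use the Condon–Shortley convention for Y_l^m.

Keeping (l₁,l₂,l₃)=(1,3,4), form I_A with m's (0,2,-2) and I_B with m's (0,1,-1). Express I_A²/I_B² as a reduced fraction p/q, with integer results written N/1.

4/5

l's match ⇒ only the (l;m) 3-j factors differ between A and B.
A: triangle coeff Δ(1,3,4) = 1/252; Σ_t [0,0]: t=0:+1/120 = 1/120; (3j)²=1/21 [(1 3 4; 0 2 -2)], sign=+1
B: triangle coeff Δ(1,3,4) = 1/252; Σ_t [0,0]: t=0:+1/48 = 1/48; (3j)²=5/84 [(1 3 4; 0 1 -1)], sign=-1
I_A²/I_B² = (1/21)/(5/84) = 4/5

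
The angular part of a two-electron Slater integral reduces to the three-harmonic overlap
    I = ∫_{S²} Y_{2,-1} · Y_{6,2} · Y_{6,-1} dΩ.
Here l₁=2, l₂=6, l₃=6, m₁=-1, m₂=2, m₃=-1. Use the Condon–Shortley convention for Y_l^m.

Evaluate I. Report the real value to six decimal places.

0.088837

Rules hold: Σm=0, L=14 even, 4≤6≤8.
N = 5·13·13 = 845
Δ = 2!·2!·10!/15! = 1/90090
Racah Σ t=0..2: t=0:+1/69120 t=1:−1/14400 t=2:+1/69120 = -7/172800
⇒ 3j(2 6 6; 0 0 0)² = 14/715, sgn -1
Racah Σ t=1..2: t=1:−1/60480 t=2:+1/34560 = 1/80640
⇒ 3j(2 6 6; -1 2 -1)² = 6/1001, sgn -1
4πI² = N·(3j₀)²·(3jₘ)² = 12/121
I = +1·√(0.0991736/4π) = 0.08883682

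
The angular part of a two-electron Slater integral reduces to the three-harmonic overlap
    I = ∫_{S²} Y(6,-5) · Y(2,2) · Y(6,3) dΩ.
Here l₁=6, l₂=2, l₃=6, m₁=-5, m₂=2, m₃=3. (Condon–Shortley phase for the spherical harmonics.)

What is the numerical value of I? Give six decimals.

0.120286

Checks pass: Σm=0; 14 even; l₃=6∈[4,8].
(2·6+1)(2·2+1)(2·6+1) = 845
Δ: 2! 10! 2! / 15! → 1/90090
sum: t=0:+1/69120 t=1:−1/14400 t=2:+1/69120 = -7/172800
3j²(6 2 6; 0 0 0) = Δ·Π!·Σ² = 14/715  (sign -1)
sum: t=2:+1/1451520 = 1/1451520
3j²(6 2 6; -5 2 3) = Δ·Π!·Σ² = 1/91  (sign -1)
combine: 4πI² = 845·14/715·1/91 = 2/11
take √, sign +1: I = 0.12028562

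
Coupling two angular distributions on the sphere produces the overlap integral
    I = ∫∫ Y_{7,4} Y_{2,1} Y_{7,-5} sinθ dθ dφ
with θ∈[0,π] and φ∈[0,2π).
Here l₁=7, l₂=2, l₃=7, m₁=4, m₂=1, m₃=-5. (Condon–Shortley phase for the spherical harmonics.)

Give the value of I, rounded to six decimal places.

m-sum 0 ✓  L=16 even ✓  5≤7≤9 ✓
Π(2lᵢ+1) = 15×5×15 = 1125
triangle coeff Δ(7,2,7) = 1/185640
Σ_t [0,2]: t=0:+1/2419200 t=1:−1/518400 t=2:+1/2419200 = -1/907200
(3j)²=56/3315 [(7 2 7; 0 0 0)], sign=+1
Σ_t [1,2]: t=1:−1/14515200 t=2:+1/79833600 = -1/17740800
(3j)²=729/30940 [(7 2 7; 4 1 -5)], sign=-1
⇒ 4πI² = 21870/48841
I = (-1)√(21870/48841/(4π)) = -0.18876748

-0.188767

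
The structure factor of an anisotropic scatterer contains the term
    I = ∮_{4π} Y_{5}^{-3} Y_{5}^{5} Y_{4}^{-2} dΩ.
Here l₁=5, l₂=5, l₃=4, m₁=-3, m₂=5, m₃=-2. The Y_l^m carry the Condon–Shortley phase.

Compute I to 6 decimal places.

Rules hold: Σm=0, L=14 even, 0≤4≤10.
N = 11·11·9 = 1089
Δ = 6!·4!·4!/15! = 1/3153150
Racah Σ t=1..5: t=1:−1/69120 t=2:+1/1728 t=3:−1/576 t=4:+1/1728 t=5:−1/69120 = -7/11520
⇒ 3j(5 5 4; 0 0 0)² = 2/143, sgn -1
Racah Σ t=6..6: t=6:+1/69120 = 1/69120
⇒ 3j(5 5 4; -3 5 -2)² = 4/143, sgn +1
4πI² = N·(3j₀)²·(3jₘ)² = 72/169
I = -1·√(0.426036/4π) = -0.18412721

-0.184127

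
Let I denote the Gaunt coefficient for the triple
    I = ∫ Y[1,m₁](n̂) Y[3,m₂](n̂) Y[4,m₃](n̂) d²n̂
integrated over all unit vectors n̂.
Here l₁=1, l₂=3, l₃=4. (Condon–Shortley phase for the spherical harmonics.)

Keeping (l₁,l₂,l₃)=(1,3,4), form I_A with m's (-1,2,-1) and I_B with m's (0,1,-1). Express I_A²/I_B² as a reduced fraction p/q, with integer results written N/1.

Shared (l₁,l₂,l₃)=(1,3,4): N and (l;000)² cancel in I_A²/I_B².
A: Δ = 0!·2!·6!/9! = 1/252; Racah Σ t=0..0: t=0:+1/240 = 1/240; ⇒ 3j(1 3 4; -1 2 -1)² = 1/84, sgn -1
B: Δ = 0!·2!·6!/9! = 1/252; Racah Σ t=0..0: t=0:+1/48 = 1/48; ⇒ 3j(1 3 4; 0 1 -1)² = 5/84, sgn -1
I_A²/I_B² = (1/84)/(5/84) = 1/5

1/5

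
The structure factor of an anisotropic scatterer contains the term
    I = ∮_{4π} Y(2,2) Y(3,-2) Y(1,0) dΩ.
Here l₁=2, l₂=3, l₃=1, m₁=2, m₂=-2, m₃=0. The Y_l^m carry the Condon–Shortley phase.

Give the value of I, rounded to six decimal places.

0.184674

Checks pass: Σm=0; 6 even; l₃=1∈[1,5].
(2·2+1)(2·3+1)(2·1+1) = 105
Δ: 4! 0! 2! / 7! → 1/105
sum: t=2:+1/4 = 1/4
3j²(2 3 1; 0 0 0) = Δ·Π!·Σ² = 3/35  (sign -1)
sum: t=0:+1/24 = 1/24
3j²(2 3 1; 2 -2 0) = Δ·Π!·Σ² = 1/21  (sign -1)
combine: 4πI² = 105·3/35·1/21 = 3/7
take √, sign +1: I = 0.18467439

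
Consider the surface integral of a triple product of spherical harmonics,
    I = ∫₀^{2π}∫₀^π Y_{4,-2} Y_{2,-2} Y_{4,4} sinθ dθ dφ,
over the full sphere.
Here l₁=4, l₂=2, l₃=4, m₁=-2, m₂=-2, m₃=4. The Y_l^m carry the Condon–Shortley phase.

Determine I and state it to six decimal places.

-0.106180

Rules hold: Σm=0, L=10 even, 2≤4≤6.
N = 9·5·9 = 405
Δ = 2!·6!·2!/11! = 1/13860
Racah Σ t=0..2: t=0:+1/192 t=1:−1/36 t=2:+1/192 = -5/288
⇒ 3j(4 2 4; 0 0 0)² = 20/693, sgn -1
Racah Σ t=0..0: t=0:+1/2880 = 1/2880
⇒ 3j(4 2 4; -2 -2 4)² = 2/165, sgn +1
4πI² = N·(3j₀)²·(3jₘ)² = 120/847
I = -1·√(0.141677/4π) = -0.10618031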